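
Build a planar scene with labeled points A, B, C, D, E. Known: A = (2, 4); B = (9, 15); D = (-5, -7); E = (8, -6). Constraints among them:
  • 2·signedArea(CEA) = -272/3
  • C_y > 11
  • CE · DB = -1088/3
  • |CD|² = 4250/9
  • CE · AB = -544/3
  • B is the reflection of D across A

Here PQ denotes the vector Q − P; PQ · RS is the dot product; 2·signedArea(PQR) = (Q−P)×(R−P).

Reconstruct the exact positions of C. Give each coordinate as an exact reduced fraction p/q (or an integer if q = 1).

C = (20/3, 34/3)

1. C_x = 20/3  [CE · AB = -544/3 ∩ 2·signedArea(CEA) = -272/3]
2. C_y = 34/3  [CE · AB = -544/3 ∩ 2·signedArea(CEA) = -272/3]
   → C = (20/3, 34/3)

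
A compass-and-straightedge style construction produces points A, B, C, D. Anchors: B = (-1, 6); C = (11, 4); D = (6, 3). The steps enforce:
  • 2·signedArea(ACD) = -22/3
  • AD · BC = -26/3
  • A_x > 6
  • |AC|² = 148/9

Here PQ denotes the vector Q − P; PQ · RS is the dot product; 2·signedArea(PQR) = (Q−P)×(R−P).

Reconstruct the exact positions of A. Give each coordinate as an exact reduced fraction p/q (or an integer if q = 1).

A = (7, 14/3)

1. A_x = 7  [AD · BC = -26/3 ∩ 2·signedArea(ACD) = -22/3]
2. A_y = 14/3  [AD · BC = -26/3 ∩ 2·signedArea(ACD) = -22/3]
   → A = (7, 14/3)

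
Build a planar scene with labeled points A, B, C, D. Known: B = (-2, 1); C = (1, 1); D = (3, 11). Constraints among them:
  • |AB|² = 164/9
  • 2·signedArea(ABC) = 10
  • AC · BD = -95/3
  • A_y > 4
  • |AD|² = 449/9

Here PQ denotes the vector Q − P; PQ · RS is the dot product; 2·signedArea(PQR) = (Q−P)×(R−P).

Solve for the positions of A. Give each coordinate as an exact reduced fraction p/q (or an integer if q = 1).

1. A_x = 2/3  [2·signedArea(ABC) = 10 ∩ AC · BD = -95/3]
2. A_y = 13/3  [2·signedArea(ABC) = 10 ∩ AC · BD = -95/3]
   → A = (2/3, 13/3)

A = (2/3, 13/3)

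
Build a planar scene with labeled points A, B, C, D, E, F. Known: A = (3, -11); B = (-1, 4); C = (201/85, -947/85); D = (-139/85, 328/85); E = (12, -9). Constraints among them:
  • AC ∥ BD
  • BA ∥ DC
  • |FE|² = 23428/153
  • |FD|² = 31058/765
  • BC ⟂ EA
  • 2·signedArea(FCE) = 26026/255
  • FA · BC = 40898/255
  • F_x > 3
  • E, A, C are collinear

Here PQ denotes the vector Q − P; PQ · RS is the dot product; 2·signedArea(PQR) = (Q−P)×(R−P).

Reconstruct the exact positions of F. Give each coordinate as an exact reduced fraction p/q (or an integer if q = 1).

1. F_x = 796/255  [line -286/85·x + 1287/85·y + 4147/255 = 0 ∩ |FD|² = 31058/765]
2. F_y = -97/255  [line -286/85·x + 1287/85·y + 4147/255 = 0 ∩ |FD|² = 31058/765]
   → F = (796/255, -97/255)

F = (796/255, -97/255)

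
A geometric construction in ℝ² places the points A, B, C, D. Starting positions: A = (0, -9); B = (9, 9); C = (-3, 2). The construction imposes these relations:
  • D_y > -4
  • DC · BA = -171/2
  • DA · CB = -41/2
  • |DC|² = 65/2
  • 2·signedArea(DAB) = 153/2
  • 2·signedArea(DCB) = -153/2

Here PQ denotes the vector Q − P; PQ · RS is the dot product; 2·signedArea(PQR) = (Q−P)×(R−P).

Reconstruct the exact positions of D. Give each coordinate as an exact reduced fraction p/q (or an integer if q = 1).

D = (-3/2, -7/2)

1. D_x = -3/2  [2·signedArea(DAB) = 153/2 ∩ 2·signedArea(DCB) = -153/2]
2. D_y = -7/2  [2·signedArea(DAB) = 153/2 ∩ 2·signedArea(DCB) = -153/2]
   → D = (-3/2, -7/2)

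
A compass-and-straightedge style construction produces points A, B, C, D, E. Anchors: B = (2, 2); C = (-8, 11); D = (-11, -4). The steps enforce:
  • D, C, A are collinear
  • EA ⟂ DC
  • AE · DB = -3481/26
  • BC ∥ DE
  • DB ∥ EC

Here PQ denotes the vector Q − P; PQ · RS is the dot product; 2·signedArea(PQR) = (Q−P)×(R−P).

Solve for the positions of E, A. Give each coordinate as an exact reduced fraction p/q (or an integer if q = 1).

1. E_x = -21  [DB ∥ EC ∩ BC ∥ DE]
2. E_y = 5  [DB ∥ EC ∩ BC ∥ DE]
   → E = (-21, 5)
3. A_x = -251/26  [D, C, A are collinear ∩ EA ⟂ DC]
4. A_y = 71/26  [D, C, A are collinear ∩ EA ⟂ DC]
   → A = (-251/26, 71/26)

A = (-251/26, 71/26)
E = (-21, 5)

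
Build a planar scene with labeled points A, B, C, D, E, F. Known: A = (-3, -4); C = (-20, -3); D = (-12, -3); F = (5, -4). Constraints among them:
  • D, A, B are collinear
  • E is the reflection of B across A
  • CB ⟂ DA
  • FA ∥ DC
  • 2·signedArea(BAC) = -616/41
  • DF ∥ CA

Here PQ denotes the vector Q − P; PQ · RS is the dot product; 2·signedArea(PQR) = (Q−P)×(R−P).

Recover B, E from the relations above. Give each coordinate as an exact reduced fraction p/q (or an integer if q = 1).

B = (-816/41, -87/41)
E = (570/41, -241/41)

1. B_x = -816/41  [D, A, B are collinear ∩ CB ⟂ DA]
2. B_y = -87/41  [D, A, B are collinear ∩ CB ⟂ DA]
   → B = (-816/41, -87/41)
3. E_x = 570/41  [E is the reflection of B across A]
4. E_y = -241/41  [E is the reflection of B across A]
   → E = (570/41, -241/41)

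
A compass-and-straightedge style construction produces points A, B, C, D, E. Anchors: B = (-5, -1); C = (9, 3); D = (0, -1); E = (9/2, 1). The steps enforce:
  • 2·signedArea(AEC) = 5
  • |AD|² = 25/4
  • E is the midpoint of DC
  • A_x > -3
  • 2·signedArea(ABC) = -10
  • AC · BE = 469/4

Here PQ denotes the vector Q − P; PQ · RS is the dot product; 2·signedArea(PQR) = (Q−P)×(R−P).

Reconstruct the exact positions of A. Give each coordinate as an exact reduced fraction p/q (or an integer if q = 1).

A = (-5/2, -1)

1. A_x = -5/2  [2·signedArea(AEC) = 5 ∩ AC · BE = 469/4]
2. A_y = -1  [2·signedArea(AEC) = 5 ∩ AC · BE = 469/4]
   → A = (-5/2, -1)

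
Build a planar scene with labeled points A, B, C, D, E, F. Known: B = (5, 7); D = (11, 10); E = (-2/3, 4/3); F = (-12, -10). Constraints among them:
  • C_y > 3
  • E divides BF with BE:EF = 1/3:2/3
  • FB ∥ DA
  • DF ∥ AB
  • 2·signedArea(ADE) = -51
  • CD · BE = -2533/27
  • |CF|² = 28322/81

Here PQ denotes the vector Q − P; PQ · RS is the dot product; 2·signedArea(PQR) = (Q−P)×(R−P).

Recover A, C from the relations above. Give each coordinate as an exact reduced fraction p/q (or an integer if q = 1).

A = (28, 27)
C = (11/9, 29/9)

1. A_x = 28  [DF ∥ AB ∩ FB ∥ DA]
2. A_y = 27  [DF ∥ AB ∩ FB ∥ DA]
   → A = (28, 27)
3. C_x = 11/9  [line 17/3·x + 17/3·y + -680/27 = 0 ∩ |CF|² = 28322/81]
4. C_y = 29/9  [line 17/3·x + 17/3·y + -680/27 = 0 ∩ |CF|² = 28322/81]
   → C = (11/9, 29/9)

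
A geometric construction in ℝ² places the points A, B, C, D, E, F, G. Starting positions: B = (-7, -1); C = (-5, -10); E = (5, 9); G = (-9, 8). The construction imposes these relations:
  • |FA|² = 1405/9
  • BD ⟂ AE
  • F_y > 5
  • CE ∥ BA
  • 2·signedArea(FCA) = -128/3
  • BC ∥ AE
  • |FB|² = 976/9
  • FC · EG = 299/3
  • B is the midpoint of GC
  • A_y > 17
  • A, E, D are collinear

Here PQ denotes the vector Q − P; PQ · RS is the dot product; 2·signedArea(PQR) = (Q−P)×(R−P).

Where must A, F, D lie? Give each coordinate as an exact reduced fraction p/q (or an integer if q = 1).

A = (3, 18)
D = (557/85, 171/85)
F = (1, 17/3)

1. A_x = 3  [BC ∥ AE ∩ CE ∥ BA]
2. A_y = 18  [BC ∥ AE ∩ CE ∥ BA]
   → A = (3, 18)
3. F_x = 1  [2·signedArea(FCA) = -128/3 ∩ FC · EG = 299/3]
4. F_y = 17/3  [2·signedArea(FCA) = -128/3 ∩ FC · EG = 299/3]
   → F = (1, 17/3)
5. D_x = 557/85  [A, E, D are collinear ∩ BD ⟂ AE]
6. D_y = 171/85  [A, E, D are collinear ∩ BD ⟂ AE]
   → D = (557/85, 171/85)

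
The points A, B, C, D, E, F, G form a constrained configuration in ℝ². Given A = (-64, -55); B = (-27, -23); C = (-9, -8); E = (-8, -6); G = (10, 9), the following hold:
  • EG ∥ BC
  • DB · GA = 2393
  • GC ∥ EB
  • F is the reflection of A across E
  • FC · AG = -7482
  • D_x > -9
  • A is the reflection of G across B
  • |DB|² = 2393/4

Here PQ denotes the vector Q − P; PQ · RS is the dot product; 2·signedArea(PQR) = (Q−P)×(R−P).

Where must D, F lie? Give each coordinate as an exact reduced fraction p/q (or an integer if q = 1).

D = (-17/2, -7)
F = (48, 43)

1. D_x = -17/2  [line 74·x + 64·y + 1077 = 0 ∩ |DB|² = 2393/4]
2. D_y = -7  [line 74·x + 64·y + 1077 = 0 ∩ |DB|² = 2393/4]
   → D = (-17/2, -7)
3. F_x = 48  [F is the reflection of A across E]
4. F_y = 43  [F is the reflection of A across E]
   → F = (48, 43)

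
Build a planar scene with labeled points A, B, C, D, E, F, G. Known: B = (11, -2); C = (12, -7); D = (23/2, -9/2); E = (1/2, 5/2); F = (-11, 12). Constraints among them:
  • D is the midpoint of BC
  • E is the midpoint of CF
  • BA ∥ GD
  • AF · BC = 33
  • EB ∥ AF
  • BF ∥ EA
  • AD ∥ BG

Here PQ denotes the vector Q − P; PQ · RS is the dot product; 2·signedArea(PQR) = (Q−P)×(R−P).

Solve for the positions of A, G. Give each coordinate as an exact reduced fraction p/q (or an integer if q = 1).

A = (-43/2, 33/2)
G = (44, -23)

1. A_x = -43/2  [EB ∥ AF ∩ BF ∥ EA]
2. A_y = 33/2  [EB ∥ AF ∩ BF ∥ EA]
   → A = (-43/2, 33/2)
3. G_x = 44  [BA ∥ GD ∩ AD ∥ BG]
4. G_y = -23  [BA ∥ GD ∩ AD ∥ BG]
   → G = (44, -23)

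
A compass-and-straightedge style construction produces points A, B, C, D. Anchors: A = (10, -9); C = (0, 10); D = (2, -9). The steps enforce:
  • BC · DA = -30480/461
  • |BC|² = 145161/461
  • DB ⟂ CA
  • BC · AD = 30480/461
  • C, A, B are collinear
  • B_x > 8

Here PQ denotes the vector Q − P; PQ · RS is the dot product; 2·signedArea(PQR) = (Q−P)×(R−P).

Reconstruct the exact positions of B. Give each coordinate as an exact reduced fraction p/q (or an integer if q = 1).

1. B_x = 3810/461  [C, A, B are collinear ∩ DB ⟂ CA]
2. B_y = -2629/461  [C, A, B are collinear ∩ DB ⟂ CA]
   → B = (3810/461, -2629/461)

B = (3810/461, -2629/461)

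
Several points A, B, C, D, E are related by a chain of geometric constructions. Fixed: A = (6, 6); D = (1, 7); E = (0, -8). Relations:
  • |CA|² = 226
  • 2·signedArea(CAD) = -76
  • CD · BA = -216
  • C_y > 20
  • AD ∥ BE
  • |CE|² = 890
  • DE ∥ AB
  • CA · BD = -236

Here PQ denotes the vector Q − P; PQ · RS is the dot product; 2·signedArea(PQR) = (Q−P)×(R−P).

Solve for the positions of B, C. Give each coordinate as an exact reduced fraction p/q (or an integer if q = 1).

B = (5, -9)
C = (7, 21)

1. B_x = 5  [AD ∥ BE ∩ DE ∥ AB]
2. B_y = -9  [AD ∥ BE ∩ DE ∥ AB]
   → B = (5, -9)
3. C_x = 7  [CD · BA = -216 ∩ 2·signedArea(CAD) = -76]
4. C_y = 21  [CD · BA = -216 ∩ 2·signedArea(CAD) = -76]
   → C = (7, 21)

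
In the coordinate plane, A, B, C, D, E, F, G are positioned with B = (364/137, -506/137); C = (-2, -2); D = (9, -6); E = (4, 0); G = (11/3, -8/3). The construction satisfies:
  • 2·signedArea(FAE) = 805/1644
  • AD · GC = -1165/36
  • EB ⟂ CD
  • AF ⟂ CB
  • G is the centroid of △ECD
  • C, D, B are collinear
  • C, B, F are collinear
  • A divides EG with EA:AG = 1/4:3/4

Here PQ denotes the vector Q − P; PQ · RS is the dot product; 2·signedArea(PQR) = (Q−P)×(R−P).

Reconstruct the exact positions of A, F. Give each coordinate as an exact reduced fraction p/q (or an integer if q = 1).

A = (47/12, -2/3)
F = (1533/548, -513/137)

1. A_x = 47/12  [A divides EG with EA:AG = 1/4:3/4]
2. A_y = -2/3  [A divides EG with EA:AG = 1/4:3/4]
   → A = (47/12, -2/3)
3. F_x = 1533/548  [C, B, F are collinear ∩ AF ⟂ CB]
4. F_y = -513/137  [C, B, F are collinear ∩ AF ⟂ CB]
   → F = (1533/548, -513/137)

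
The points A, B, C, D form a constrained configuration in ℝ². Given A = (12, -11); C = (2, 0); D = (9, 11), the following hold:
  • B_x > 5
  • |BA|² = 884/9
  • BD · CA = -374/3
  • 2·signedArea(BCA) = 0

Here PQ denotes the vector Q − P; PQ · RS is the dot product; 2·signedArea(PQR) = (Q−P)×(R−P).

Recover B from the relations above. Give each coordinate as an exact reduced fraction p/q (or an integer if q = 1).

1. B_x = 16/3  [2·signedArea(BCA) = 0 ∩ BD · CA = -374/3]
2. B_y = -11/3  [2·signedArea(BCA) = 0 ∩ BD · CA = -374/3]
   → B = (16/3, -11/3)

B = (16/3, -11/3)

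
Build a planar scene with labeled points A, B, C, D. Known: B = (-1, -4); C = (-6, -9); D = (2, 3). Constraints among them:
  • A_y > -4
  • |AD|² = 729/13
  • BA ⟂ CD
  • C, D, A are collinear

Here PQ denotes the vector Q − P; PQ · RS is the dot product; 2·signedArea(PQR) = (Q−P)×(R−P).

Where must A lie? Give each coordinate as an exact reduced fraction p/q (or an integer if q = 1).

1. A_x = -28/13  [C, D, A are collinear ∩ BA ⟂ CD]
2. A_y = -42/13  [C, D, A are collinear ∩ BA ⟂ CD]
   → A = (-28/13, -42/13)

A = (-28/13, -42/13)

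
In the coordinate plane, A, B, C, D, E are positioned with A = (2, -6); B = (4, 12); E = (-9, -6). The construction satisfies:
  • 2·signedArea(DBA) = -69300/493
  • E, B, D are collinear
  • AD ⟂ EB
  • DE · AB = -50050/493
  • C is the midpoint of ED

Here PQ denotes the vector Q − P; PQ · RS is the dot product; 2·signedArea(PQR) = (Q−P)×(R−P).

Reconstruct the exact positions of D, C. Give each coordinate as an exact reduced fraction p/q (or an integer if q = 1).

C = (-7015/986, -1671/493)
D = (-2578/493, -384/493)

1. D_x = -2578/493  [E, B, D are collinear ∩ AD ⟂ EB]
2. D_y = -384/493  [E, B, D are collinear ∩ AD ⟂ EB]
   → D = (-2578/493, -384/493)
3. C_x = -7015/986  [C is the midpoint of ED]
4. C_y = -1671/493  [C is the midpoint of ED]
   → C = (-7015/986, -1671/493)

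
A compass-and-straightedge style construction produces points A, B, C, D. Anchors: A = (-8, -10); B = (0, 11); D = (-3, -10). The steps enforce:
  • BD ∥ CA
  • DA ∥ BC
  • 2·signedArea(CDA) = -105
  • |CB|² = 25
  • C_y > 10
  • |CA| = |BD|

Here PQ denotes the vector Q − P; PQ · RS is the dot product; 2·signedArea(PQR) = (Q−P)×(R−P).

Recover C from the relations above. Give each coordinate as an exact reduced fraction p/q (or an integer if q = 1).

C = (-5, 11)

1. C_x = -5  [BD ∥ CA ∩ DA ∥ BC]
2. C_y = 11  [BD ∥ CA ∩ DA ∥ BC]
   → C = (-5, 11)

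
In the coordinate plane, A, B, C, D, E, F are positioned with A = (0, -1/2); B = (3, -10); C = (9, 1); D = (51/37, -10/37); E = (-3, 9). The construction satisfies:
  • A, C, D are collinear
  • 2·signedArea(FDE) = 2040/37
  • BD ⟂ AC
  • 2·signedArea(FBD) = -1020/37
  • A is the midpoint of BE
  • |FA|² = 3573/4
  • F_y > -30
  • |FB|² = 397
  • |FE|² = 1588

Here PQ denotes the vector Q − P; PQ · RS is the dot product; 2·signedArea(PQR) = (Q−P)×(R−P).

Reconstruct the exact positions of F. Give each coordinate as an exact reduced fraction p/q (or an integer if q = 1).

1. F_x = 9  [2·signedArea(FBD) = -1020/37 ∩ 2·signedArea(FDE) = 2040/37]
2. F_y = -29  [2·signedArea(FBD) = -1020/37 ∩ 2·signedArea(FDE) = 2040/37]
   → F = (9, -29)

F = (9, -29)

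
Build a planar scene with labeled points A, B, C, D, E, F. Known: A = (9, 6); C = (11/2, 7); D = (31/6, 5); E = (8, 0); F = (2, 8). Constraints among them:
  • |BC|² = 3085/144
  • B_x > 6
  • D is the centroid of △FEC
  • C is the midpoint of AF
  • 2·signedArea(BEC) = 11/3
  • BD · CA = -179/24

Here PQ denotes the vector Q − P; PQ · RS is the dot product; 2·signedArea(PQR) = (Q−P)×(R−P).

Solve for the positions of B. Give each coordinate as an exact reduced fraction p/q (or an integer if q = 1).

B = (79/12, 5/2)

1. B_x = 79/12  [BD · CA = -179/24 ∩ 2·signedArea(BEC) = 11/3]
2. B_y = 5/2  [BD · CA = -179/24 ∩ 2·signedArea(BEC) = 11/3]
   → B = (79/12, 5/2)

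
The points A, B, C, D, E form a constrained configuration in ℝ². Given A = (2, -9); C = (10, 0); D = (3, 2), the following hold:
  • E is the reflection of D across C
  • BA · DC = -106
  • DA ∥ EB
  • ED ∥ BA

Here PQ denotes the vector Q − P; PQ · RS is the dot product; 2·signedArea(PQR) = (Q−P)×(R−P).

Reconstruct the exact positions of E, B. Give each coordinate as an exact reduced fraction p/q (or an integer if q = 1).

B = (16, -13)
E = (17, -2)

1. E_x = 17  [E is the reflection of D across C]
2. E_y = -2  [E is the reflection of D across C]
   → E = (17, -2)
3. B_x = 16  [ED ∥ BA ∩ DA ∥ EB]
4. B_y = -13  [ED ∥ BA ∩ DA ∥ EB]
   → B = (16, -13)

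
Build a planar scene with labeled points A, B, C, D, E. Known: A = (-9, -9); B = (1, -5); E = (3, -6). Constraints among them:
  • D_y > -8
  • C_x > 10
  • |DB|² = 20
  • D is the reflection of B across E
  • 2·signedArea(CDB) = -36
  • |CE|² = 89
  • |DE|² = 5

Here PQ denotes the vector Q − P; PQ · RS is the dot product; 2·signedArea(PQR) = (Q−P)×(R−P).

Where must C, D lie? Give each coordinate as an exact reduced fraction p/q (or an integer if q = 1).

C = (11, -1)
D = (5, -7)

1. D_x = 5  [D is the reflection of B across E]
2. D_y = -7  [D is the reflection of B across E]
   → D = (5, -7)
3. C_x = 11  [line -2·x + -4·y + 18 = 0 ∩ |CE|² = 89]
4. C_y = -1  [line -2·x + -4·y + 18 = 0 ∩ |CE|² = 89]
   → C = (11, -1)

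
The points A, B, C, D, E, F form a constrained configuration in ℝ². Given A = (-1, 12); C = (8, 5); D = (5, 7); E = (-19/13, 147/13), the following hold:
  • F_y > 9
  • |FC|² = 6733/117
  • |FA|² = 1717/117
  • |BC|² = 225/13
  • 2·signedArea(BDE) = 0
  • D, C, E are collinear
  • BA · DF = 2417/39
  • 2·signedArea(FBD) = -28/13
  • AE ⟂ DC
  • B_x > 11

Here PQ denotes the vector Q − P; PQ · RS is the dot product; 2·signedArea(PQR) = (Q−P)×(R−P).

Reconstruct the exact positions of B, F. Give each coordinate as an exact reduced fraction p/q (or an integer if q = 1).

1. B_x = 149/13  [line -56/13·x + -84/13·y + 868/13 = 0 ∩ |BC|² = 225/13]
2. B_y = 35/13  [line -56/13·x + -84/13·y + 868/13 = 0 ∩ |BC|² = 225/13]
   → B = (149/13, 35/13)
3. F_x = 24/13  [2·signedArea(FBD) = -28/13 ∩ BA · DF = 2417/39]
4. F_y = 368/39  [2·signedArea(FBD) = -28/13 ∩ BA · DF = 2417/39]
   → F = (24/13, 368/39)

B = (149/13, 35/13)
F = (24/13, 368/39)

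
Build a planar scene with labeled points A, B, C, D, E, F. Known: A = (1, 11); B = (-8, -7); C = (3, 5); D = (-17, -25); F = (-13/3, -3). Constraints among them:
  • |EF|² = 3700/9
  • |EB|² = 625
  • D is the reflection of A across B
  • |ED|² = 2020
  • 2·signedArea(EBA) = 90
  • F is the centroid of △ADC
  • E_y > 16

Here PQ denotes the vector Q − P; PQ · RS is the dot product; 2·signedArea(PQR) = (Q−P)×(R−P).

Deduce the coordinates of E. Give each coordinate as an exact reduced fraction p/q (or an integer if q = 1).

E = (-1, 17)

1. E_x = -1  [line -18·x + 9·y + -171 = 0 ∩ |EF|² = 3700/9]
2. E_y = 17  [line -18·x + 9·y + -171 = 0 ∩ |EF|² = 3700/9]
   → E = (-1, 17)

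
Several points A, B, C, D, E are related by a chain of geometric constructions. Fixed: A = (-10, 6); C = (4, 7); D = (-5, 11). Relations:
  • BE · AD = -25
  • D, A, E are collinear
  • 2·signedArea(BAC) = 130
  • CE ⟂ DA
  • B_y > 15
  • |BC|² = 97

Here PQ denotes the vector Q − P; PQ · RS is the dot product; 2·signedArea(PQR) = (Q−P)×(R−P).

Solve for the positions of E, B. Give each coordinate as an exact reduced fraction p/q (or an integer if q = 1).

B = (0, 16)
E = (-5/2, 27/2)

1. E_x = -5/2  [D, A, E are collinear ∩ CE ⟂ DA]
2. E_y = 27/2  [D, A, E are collinear ∩ CE ⟂ DA]
   → E = (-5/2, 27/2)
3. B_x = 0  [2·signedArea(BAC) = 130 ∩ BE · AD = -25]
4. B_y = 16  [2·signedArea(BAC) = 130 ∩ BE · AD = -25]
   → B = (0, 16)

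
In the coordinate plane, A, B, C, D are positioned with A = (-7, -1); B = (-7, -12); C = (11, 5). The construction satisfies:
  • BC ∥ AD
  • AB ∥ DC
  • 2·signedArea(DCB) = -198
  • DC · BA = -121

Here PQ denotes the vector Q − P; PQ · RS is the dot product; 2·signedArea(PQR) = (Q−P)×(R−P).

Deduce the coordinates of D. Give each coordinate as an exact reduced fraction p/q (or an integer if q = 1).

D = (11, 16)

1. D_x = 11  [AB ∥ DC ∩ BC ∥ AD]
2. D_y = 16  [AB ∥ DC ∩ BC ∥ AD]
   → D = (11, 16)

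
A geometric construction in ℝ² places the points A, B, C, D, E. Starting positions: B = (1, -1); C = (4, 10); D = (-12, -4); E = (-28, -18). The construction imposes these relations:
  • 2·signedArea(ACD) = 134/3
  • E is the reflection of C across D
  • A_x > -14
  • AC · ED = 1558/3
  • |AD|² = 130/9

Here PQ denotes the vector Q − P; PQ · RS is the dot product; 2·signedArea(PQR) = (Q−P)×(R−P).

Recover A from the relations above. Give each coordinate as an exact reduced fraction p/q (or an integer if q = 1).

A = (-13, -23/3)

1. A_x = -13  [2·signedArea(ACD) = 134/3 ∩ AC · ED = 1558/3]
2. A_y = -23/3  [2·signedArea(ACD) = 134/3 ∩ AC · ED = 1558/3]
   → A = (-13, -23/3)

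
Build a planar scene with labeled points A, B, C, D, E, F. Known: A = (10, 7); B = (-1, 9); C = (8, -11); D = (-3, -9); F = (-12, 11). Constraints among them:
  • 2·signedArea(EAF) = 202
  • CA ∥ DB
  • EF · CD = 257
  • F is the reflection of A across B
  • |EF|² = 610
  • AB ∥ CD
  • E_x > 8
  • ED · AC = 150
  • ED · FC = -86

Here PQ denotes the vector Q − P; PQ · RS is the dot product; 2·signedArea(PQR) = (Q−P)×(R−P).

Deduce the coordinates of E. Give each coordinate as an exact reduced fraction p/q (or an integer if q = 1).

E = (9, -2)

1. E_x = 9  [ED · AC = 150 ∩ ED · FC = -86]
2. E_y = -2  [ED · AC = 150 ∩ ED · FC = -86]
   → E = (9, -2)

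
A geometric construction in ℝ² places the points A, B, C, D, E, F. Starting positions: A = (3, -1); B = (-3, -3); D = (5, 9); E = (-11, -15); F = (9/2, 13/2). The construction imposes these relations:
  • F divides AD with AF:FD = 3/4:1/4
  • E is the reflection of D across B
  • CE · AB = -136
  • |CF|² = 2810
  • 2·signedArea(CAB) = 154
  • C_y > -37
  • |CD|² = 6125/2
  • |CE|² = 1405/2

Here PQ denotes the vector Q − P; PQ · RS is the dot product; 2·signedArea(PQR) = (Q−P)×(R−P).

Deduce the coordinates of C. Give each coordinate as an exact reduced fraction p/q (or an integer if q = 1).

1. C_x = -53/2  [2·signedArea(CAB) = 154 ∩ CE · AB = -136]
2. C_y = -73/2  [2·signedArea(CAB) = 154 ∩ CE · AB = -136]
   → C = (-53/2, -73/2)

C = (-53/2, -73/2)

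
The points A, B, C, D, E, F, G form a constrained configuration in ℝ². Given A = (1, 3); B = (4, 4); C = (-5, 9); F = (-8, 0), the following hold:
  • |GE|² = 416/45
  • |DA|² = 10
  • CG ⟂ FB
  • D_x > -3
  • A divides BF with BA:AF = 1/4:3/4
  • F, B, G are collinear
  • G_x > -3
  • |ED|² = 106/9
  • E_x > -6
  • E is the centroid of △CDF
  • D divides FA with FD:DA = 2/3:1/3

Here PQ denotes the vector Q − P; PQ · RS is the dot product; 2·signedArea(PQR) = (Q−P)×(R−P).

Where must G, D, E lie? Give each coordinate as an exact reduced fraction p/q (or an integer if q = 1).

D = (-2, 2)
E = (-5, 11/3)
G = (-13/5, 9/5)

1. G_x = -13/5  [F, B, G are collinear ∩ CG ⟂ FB]
2. G_y = 9/5  [F, B, G are collinear ∩ CG ⟂ FB]
   → G = (-13/5, 9/5)
3. D_x = -2  [D divides FA with FD:DA = 2/3:1/3]
4. D_y = 2  [D divides FA with FD:DA = 2/3:1/3]
   → D = (-2, 2)
5. E_x = -5  [E is the centroid of △CDF]
6. E_y = 11/3  [E is the centroid of △CDF]
   → E = (-5, 11/3)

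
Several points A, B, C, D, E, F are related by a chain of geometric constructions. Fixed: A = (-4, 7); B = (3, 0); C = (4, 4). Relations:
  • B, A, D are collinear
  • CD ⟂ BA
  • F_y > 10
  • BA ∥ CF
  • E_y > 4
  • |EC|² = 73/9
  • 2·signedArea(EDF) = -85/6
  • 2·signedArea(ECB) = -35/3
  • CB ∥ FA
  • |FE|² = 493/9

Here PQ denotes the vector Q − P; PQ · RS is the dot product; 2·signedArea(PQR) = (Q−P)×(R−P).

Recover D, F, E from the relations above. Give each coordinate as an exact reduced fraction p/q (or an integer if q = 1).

1. D_x = 3/2  [B, A, D are collinear ∩ CD ⟂ BA]
2. D_y = 3/2  [B, A, D are collinear ∩ CD ⟂ BA]
   → D = (3/2, 3/2)
3. F_x = -3  [CB ∥ FA ∩ BA ∥ CF]
4. F_y = 11  [CB ∥ FA ∩ BA ∥ CF]
   → F = (-3, 11)
5. E_x = 4/3  [2·signedArea(ECB) = -35/3 ∩ 2·signedArea(EDF) = -85/6]
6. E_y = 5  [2·signedArea(ECB) = -35/3 ∩ 2·signedArea(EDF) = -85/6]
   → E = (4/3, 5)

D = (3/2, 3/2)
E = (4/3, 5)
F = (-3, 11)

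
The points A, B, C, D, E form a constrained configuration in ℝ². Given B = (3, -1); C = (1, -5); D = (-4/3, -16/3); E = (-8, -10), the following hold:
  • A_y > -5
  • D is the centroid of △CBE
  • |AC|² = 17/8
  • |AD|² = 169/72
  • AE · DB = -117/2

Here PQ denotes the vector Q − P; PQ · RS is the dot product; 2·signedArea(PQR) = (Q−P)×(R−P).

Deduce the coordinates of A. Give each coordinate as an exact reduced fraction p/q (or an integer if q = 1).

1. A_x = -1/4  [line -13/3·x + -13/3·y + -39/2 = 0 ∩ |AC|² = 17/8]
2. A_y = -17/4  [line -13/3·x + -13/3·y + -39/2 = 0 ∩ |AC|² = 17/8]
   → A = (-1/4, -17/4)

A = (-1/4, -17/4)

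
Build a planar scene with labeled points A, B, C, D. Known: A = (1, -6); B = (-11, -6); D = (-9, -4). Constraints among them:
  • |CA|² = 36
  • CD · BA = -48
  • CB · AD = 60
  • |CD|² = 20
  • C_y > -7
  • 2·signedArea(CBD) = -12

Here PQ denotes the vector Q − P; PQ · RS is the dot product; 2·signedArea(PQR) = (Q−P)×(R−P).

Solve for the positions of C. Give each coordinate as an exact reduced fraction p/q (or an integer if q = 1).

C = (-5, -6)

1. C_x = -5  [CB · AD = 60 ∩ 2·signedArea(CBD) = -12]
2. C_y = -6  [CB · AD = 60 ∩ 2·signedArea(CBD) = -12]
   → C = (-5, -6)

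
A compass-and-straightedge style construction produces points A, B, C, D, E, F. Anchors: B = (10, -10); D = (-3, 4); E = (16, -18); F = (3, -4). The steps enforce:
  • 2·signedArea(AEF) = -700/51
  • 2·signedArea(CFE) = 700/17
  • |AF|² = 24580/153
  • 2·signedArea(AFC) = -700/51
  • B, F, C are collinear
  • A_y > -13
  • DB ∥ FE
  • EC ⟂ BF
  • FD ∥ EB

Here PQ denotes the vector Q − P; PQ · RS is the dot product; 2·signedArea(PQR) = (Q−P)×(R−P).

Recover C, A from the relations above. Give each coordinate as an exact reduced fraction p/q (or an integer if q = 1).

1. C_x = 296/17  [B, F, C are collinear ∩ EC ⟂ BF]
2. C_y = -278/17  [B, F, C are collinear ∩ EC ⟂ BF]
   → C = (296/17, -278/17)
3. A_x = 619/51  [2·signedArea(AEF) = -700/51 ∩ 2·signedArea(AFC) = -700/51]
4. A_y = -652/51  [2·signedArea(AEF) = -700/51 ∩ 2·signedArea(AFC) = -700/51]
   → A = (619/51, -652/51)

A = (619/51, -652/51)
C = (296/17, -278/17)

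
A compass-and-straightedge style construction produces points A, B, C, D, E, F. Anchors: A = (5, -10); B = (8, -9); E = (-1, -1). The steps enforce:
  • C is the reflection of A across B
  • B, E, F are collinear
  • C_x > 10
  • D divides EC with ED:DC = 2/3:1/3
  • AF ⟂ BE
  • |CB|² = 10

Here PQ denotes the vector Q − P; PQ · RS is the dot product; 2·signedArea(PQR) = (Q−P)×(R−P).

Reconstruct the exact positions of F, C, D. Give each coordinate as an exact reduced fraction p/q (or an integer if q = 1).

C = (11, -8)
D = (7, -17/3)
F = (989/145, -1153/145)

1. F_x = 989/145  [B, E, F are collinear ∩ AF ⟂ BE]
2. F_y = -1153/145  [B, E, F are collinear ∩ AF ⟂ BE]
   → F = (989/145, -1153/145)
3. C_x = 11  [C is the reflection of A across B]
4. C_y = -8  [C is the reflection of A across B]
   → C = (11, -8)
5. D_x = 7  [D divides EC with ED:DC = 2/3:1/3]
6. D_y = -17/3  [D divides EC with ED:DC = 2/3:1/3]
   → D = (7, -17/3)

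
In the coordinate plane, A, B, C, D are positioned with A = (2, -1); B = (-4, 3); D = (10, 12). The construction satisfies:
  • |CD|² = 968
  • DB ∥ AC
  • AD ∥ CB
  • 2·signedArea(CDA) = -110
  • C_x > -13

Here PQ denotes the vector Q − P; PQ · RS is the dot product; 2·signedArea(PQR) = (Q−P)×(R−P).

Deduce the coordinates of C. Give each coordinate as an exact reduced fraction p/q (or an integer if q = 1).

1. C_x = -12  [AD ∥ CB ∩ DB ∥ AC]
2. C_y = -10  [AD ∥ CB ∩ DB ∥ AC]
   → C = (-12, -10)

C = (-12, -10)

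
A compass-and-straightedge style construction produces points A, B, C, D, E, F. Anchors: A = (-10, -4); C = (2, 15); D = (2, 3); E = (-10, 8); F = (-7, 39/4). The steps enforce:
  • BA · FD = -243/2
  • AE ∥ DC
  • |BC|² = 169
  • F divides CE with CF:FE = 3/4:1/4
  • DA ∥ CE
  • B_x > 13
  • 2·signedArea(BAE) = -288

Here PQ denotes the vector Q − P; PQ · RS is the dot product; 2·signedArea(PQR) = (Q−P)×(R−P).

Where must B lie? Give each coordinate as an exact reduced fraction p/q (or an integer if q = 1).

1. B_x = 14  [2·signedArea(BAE) = -288 ∩ BA · FD = -243/2]
2. B_y = 10  [2·signedArea(BAE) = -288 ∩ BA · FD = -243/2]
   → B = (14, 10)

B = (14, 10)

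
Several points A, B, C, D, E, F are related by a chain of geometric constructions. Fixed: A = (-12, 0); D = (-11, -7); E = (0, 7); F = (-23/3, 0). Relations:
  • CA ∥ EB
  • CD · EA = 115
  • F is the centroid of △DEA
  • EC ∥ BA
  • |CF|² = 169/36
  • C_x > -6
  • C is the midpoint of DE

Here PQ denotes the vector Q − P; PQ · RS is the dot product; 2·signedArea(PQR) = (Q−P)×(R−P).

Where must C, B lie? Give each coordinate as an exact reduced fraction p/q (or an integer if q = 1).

1. C_x = -11/2  [C is the midpoint of DE]
2. C_y = 0  [C is the midpoint of DE]
   → C = (-11/2, 0)
3. B_x = -13/2  [EC ∥ BA ∩ CA ∥ EB]
4. B_y = 7  [EC ∥ BA ∩ CA ∥ EB]
   → B = (-13/2, 7)

B = (-13/2, 7)
C = (-11/2, 0)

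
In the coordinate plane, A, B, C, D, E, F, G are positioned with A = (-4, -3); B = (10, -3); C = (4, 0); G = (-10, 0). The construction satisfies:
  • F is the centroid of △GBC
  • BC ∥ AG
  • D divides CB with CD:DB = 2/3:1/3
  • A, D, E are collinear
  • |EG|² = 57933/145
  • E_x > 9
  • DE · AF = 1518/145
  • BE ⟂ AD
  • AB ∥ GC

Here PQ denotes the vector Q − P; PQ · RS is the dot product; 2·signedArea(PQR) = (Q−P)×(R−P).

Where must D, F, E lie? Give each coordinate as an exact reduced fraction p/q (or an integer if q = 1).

D = (8, -2)
E = (1436/145, -267/145)
F = (4/3, -1)

1. D_x = 8  [D divides CB with CD:DB = 2/3:1/3]
2. D_y = -2  [D divides CB with CD:DB = 2/3:1/3]
   → D = (8, -2)
3. F_x = 4/3  [F is the centroid of △GBC]
4. F_y = -1  [F is the centroid of △GBC]
   → F = (4/3, -1)
5. E_x = 1436/145  [A, D, E are collinear ∩ BE ⟂ AD]
6. E_y = -267/145  [A, D, E are collinear ∩ BE ⟂ AD]
   → E = (1436/145, -267/145)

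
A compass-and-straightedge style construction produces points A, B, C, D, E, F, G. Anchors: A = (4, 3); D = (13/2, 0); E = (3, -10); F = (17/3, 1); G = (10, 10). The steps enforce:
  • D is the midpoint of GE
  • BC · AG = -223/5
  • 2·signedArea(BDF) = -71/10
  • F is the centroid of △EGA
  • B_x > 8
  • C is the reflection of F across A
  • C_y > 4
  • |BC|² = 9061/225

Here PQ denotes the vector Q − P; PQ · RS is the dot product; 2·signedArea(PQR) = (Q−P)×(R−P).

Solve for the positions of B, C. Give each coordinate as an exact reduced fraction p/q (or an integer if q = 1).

1. C_x = 7/3  [C is the reflection of F across A]
2. C_y = 5  [C is the reflection of F across A]
   → C = (7/3, 5)
3. B_x = 43/5  [2·signedArea(BDF) = -71/10 ∩ BC · AG = -223/5]
4. B_y = 6  [2·signedArea(BDF) = -71/10 ∩ BC · AG = -223/5]
   → B = (43/5, 6)

B = (43/5, 6)
C = (7/3, 5)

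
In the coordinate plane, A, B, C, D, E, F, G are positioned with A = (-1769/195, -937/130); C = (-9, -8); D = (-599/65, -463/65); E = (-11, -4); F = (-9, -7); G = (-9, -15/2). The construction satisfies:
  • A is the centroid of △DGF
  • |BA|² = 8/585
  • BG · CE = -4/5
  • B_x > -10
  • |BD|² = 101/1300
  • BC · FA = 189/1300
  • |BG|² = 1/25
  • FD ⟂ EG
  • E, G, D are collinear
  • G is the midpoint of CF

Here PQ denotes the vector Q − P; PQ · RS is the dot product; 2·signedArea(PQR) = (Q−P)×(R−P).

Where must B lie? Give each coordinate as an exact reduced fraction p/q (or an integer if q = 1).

B = (-9, -73/10)

1. B_x = -9  [BG · CE = -4/5 ∩ BC · FA = 189/1300]
2. B_y = -73/10  [BG · CE = -4/5 ∩ BC · FA = 189/1300]
   → B = (-9, -73/10)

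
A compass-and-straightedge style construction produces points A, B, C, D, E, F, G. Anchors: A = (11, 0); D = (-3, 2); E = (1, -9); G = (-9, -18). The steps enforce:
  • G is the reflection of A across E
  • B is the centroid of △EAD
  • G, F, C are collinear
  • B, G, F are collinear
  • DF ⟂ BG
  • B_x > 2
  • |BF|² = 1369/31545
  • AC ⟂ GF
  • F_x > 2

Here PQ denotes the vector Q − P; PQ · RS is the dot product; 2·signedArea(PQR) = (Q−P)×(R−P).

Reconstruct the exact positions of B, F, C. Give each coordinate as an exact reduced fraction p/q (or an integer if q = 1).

B = (3, -7/3)
C = (24831/3505, 10512/3505)
F = (10071/3505, -8758/3505)

1. B_x = 3  [B is the centroid of △EAD]
2. B_y = -7/3  [B is the centroid of △EAD]
   → B = (3, -7/3)
3. F_x = 10071/3505  [B, G, F are collinear ∩ DF ⟂ BG]
4. F_y = -8758/3505  [B, G, F are collinear ∩ DF ⟂ BG]
   → F = (10071/3505, -8758/3505)
5. C_x = 24831/3505  [G, F, C are collinear ∩ AC ⟂ GF]
6. C_y = 10512/3505  [G, F, C are collinear ∩ AC ⟂ GF]
   → C = (24831/3505, 10512/3505)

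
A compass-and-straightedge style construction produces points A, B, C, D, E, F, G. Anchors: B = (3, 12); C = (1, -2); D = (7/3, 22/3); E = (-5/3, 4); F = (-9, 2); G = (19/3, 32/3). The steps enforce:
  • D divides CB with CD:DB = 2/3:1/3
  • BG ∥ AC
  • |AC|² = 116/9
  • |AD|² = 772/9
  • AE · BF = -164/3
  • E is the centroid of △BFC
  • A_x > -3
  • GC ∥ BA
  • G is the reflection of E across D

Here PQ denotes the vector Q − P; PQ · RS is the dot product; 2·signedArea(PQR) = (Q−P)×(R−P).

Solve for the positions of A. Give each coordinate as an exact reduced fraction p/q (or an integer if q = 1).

1. A_x = -7/3  [BG ∥ AC ∩ GC ∥ BA]
2. A_y = -2/3  [BG ∥ AC ∩ GC ∥ BA]
   → A = (-7/3, -2/3)

A = (-7/3, -2/3)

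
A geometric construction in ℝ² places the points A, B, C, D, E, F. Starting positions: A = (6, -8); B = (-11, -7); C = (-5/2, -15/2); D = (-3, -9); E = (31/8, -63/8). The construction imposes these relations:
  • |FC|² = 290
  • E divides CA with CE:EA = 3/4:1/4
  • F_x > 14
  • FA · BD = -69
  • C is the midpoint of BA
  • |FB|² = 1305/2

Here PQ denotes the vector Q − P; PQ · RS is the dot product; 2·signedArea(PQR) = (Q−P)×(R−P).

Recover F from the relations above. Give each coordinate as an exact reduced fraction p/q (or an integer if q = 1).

1. F_x = 29/2  [line -8·x + 2·y + 133 = 0 ∩ |FB|² = 1305/2]
2. F_y = -17/2  [line -8·x + 2·y + 133 = 0 ∩ |FB|² = 1305/2]
   → F = (29/2, -17/2)

F = (29/2, -17/2)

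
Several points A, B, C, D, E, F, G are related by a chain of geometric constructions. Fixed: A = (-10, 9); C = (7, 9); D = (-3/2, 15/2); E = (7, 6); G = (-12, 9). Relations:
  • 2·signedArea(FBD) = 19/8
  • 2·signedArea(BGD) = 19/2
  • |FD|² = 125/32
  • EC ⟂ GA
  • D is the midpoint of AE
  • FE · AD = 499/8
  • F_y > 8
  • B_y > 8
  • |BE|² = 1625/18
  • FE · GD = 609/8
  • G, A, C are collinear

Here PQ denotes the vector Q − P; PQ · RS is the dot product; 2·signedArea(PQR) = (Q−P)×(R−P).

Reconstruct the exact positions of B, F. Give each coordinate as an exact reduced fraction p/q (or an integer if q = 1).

B = (-13/6, 17/2)
F = (1/8, 69/8)

1. B_x = -13/6  [line 3/2·x + 21/2·y + -86 = 0 ∩ |BE|² = 1625/18]
2. B_y = 17/2  [line 3/2·x + 21/2·y + -86 = 0 ∩ |BE|² = 1625/18]
   → B = (-13/6, 17/2)
3. F_x = 1/8  [FE · GD = 609/8 ∩ FE · AD = 499/8]
4. F_y = 69/8  [FE · GD = 609/8 ∩ FE · AD = 499/8]
   → F = (1/8, 69/8)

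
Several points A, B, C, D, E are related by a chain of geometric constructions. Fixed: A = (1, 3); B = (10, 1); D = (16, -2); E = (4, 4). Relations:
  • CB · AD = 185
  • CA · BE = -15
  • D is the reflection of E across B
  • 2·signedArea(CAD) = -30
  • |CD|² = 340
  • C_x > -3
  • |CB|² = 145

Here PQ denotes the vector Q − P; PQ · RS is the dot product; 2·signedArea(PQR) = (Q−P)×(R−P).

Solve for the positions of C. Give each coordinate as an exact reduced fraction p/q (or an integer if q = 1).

1. C_x = -2  [CB · AD = 185 ∩ 2·signedArea(CAD) = -30]
2. C_y = 2  [CB · AD = 185 ∩ 2·signedArea(CAD) = -30]
   → C = (-2, 2)

C = (-2, 2)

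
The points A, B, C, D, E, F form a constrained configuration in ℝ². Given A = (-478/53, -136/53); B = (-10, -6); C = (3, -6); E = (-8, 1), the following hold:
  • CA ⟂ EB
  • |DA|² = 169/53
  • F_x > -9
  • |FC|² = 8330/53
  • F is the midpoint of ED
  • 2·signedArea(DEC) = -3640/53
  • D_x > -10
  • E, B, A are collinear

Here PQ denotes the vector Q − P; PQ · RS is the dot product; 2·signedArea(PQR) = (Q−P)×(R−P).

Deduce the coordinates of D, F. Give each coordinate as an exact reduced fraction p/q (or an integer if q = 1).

1. D_x = -504/53  [line 7·x + 11·y + 6025/53 = 0 ∩ |DA|² = 169/53]
2. D_y = -227/53  [line 7·x + 11·y + 6025/53 = 0 ∩ |DA|² = 169/53]
   → D = (-504/53, -227/53)
3. F_x = -464/53  [F is the midpoint of ED]
4. F_y = -87/53  [F is the midpoint of ED]
   → F = (-464/53, -87/53)

D = (-504/53, -227/53)
F = (-464/53, -87/53)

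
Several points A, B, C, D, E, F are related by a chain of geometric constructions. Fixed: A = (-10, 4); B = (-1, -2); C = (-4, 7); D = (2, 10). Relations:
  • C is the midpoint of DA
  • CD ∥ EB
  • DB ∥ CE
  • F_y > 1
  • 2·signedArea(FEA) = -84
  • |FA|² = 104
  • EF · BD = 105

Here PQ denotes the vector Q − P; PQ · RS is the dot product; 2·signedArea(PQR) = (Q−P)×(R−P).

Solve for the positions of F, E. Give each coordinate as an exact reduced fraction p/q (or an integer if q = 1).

1. E_x = -7  [CD ∥ EB ∩ DB ∥ CE]
2. E_y = -5  [CD ∥ EB ∩ DB ∥ CE]
   → E = (-7, -5)
3. F_x = 0  [2·signedArea(FEA) = -84 ∩ EF · BD = 105]
4. F_y = 2  [2·signedArea(FEA) = -84 ∩ EF · BD = 105]
   → F = (0, 2)

E = (-7, -5)
F = (0, 2)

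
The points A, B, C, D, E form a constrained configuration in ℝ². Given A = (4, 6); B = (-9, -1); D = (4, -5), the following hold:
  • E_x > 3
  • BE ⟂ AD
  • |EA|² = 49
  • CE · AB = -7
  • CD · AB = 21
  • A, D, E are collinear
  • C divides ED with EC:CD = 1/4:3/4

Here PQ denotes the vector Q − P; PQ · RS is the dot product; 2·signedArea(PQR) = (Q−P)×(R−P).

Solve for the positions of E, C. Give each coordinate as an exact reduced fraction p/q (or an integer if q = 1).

C = (4, -2)
E = (4, -1)

1. E_x = 4  [A, D, E are collinear ∩ BE ⟂ AD]
2. E_y = -1  [A, D, E are collinear ∩ BE ⟂ AD]
   → E = (4, -1)
3. C_x = 4  [C divides ED with EC:CD = 1/4:3/4]
4. C_y = -2  [C divides ED with EC:CD = 1/4:3/4]
   → C = (4, -2)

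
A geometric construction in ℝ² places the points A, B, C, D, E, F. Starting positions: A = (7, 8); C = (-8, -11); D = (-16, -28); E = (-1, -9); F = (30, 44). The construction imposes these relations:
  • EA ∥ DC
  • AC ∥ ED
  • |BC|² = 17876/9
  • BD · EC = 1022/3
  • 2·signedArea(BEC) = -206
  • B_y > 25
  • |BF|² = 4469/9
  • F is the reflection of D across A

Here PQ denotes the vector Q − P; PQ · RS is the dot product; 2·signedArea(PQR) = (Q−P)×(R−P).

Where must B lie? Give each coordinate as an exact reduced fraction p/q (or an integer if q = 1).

B = (52/3, 77/3)

1. B_x = 52/3  [BD · EC = 1022/3 ∩ 2·signedArea(BEC) = -206]
2. B_y = 77/3  [BD · EC = 1022/3 ∩ 2·signedArea(BEC) = -206]
   → B = (52/3, 77/3)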